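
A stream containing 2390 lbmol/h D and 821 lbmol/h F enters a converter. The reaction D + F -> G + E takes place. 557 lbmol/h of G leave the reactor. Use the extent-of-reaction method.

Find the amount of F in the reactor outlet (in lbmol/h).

264 lbmol/h

For G: n = n₀ + 1ξ → 557 = 0 + 1ξ, giving ξ = 557 lbmol/h.
Outlet amounts (n = n₀ + ν ξ):
  D: 2390 − 1(557) = 1833
  F: 821 − 1(557) = 264
  G: 0 + 1(557) = 557
  E: 0 + 1(557) = 557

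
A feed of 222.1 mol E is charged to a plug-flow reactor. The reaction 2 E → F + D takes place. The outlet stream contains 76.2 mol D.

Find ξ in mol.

For D: n = n₀ + 1ξ → 76.2 = 0 + 1ξ, giving ξ = 76.2 mol.
Outlet amounts (n = n₀ + ν ξ):
  E: 222.1 − 2(76.2) = 69.7
  F: 0 + 1(76.2) = 76.2
  D: 0 + 1(76.2) = 76.2

ξ = 76.2 mol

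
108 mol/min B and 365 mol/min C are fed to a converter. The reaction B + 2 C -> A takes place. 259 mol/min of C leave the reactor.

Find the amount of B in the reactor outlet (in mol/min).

55 mol/min

For C: n = n₀ − 2ξ → 259 = 365 − 2ξ, giving ξ = 53 mol/min.
Outlet amounts (n = n₀ + ν ξ):
  B: 108 − 1(53) = 55
  C: 365 − 2(53) = 259
  A: 0 + 1(53) = 53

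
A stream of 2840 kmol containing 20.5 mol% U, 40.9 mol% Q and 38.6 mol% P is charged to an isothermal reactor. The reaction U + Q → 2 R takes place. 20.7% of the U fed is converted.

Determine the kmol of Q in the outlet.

U reacted = 0.207 × 582.2 = 120.5 kmol; ν_U = −1, so ξ = 120.5/1 = 120.5 kmol.
Outlet amounts (n = n₀ + ν ξ):
  U: 582.2 − 1(120.5) = 461.7
  Q: 1162 − 1(120.5) = 1041
  R: 0 + 2(120.5) = 241
  P: 1096 (inert)

1040 kmol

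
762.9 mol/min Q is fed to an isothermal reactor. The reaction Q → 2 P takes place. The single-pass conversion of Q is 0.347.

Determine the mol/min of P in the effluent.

Q reacted = 0.347 × 762.9 = 264.7 mol/min; ν_Q = −1, so ξ = 264.7/1 = 264.7 mol/min.
Outlet amounts (n = n₀ + ν ξ):
  Q: 762.9 − 1(264.7) = 498.2
  P: 0 + 2(264.7) = 529.5

529 mol/min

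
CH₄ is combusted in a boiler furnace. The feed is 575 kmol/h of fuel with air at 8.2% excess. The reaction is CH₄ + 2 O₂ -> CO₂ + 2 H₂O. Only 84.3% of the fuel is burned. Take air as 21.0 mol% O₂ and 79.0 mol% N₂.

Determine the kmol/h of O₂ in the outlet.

275 kmol/h

Stoichiometric O₂ = 2 × 575 = 1150 kmol/h; O₂ fed = 1150 × 1.082 = 1244 kmol/h.
N₂ fed = 1244 × 79/21 = 4681 kmol/h.
Fuel reacted = 0.843 × 575 → ξ = 484.7 kmol/h.
Outlet (n = n₀ + ν ξ):
  CH₄: 575 − 1(484.7) = 90.28
  O₂: 1244 − 2(484.7) = 274.9
  N₂: 4681 (inert)
  CO₂: 0 + 1(484.7) = 484.7
  H₂O: 0 + 2(484.7) = 969.4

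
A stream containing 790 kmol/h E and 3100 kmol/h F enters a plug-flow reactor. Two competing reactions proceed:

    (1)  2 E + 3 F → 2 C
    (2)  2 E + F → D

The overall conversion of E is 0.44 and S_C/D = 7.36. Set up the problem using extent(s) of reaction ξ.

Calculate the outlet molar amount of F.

2650 kmol/h

Conversion of E: E consumed = 0.44 × 790 = 347.6 kmol/h = 2ξ₁ + 2ξ₂.
Selectivity: 2ξ₁ / (1ξ₂) = 7.36 → ξ₁ = 3.68 ξ₂.
Substitute: (2·3.68 + 2) ξ₂ = 347.6 → ξ₂ = 37.14 kmol/h, ξ₁ = 136.7 kmol/h.
Outlet amounts (n = n₀ + Σ ν·ξ):
  E: 790 − 2(136.7) − 2(37.14) = 442.4
  F: 3100 − 3(136.7) − 1(37.14) = 2653
  C: 0 + 2(136.7) = 273.3
  D: 0 + 1(37.14) = 37.14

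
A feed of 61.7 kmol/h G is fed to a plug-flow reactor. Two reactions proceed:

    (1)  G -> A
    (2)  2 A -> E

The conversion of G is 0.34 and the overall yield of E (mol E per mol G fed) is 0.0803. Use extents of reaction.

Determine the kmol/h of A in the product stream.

Conversion of G: G consumed = 1ξ₁ = 0.34 × 61.7 → ξ₁ = 20.98 kmol/h.
Yield of E: 1ξ₂ / 61.7 = 0.0803 → ξ₂ = 4.955 kmol/h.
Outlet amounts (n = n₀ + Σ ν·ξ):
  G: 61.7 − 1(20.98) = 40.72
  A: 0 + 1(20.98) − 2(4.955) = 11.07
  E: 0 + 1(4.955) = 4.955

11.1 kmol/h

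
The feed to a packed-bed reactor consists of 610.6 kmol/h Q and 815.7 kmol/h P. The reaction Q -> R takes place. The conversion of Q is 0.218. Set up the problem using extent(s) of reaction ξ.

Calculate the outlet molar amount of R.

133 kmol/h

Q reacted = 0.218 × 610.6 = 133.1 kmol/h; ν_Q = −1, so ξ = 133.1/1 = 133.1 kmol/h.
Outlet amounts (n = n₀ + ν ξ):
  Q: 610.6 − 1(133.1) = 477.5
  R: 0 + 1(133.1) = 133.1
  P: 815.7 (inert)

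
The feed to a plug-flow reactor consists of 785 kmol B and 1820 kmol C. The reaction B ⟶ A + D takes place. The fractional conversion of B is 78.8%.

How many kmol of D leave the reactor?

B reacted = 0.788 × 785 = 618.6 kmol; ν_B = −1, so ξ = 618.6/1 = 618.6 kmol.
Outlet amounts (n = n₀ + ν ξ):
  B: 785 − 1(618.6) = 166.4
  A: 0 + 1(618.6) = 618.6
  D: 0 + 1(618.6) = 618.6
  C: 1820 (inert)

619 kmol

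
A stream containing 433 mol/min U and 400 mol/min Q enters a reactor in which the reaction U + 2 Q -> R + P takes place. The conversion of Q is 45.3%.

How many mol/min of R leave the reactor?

Q reacted = 0.453 × 400 = 181.2 mol/min; ν_Q = −2, so ξ = 181.2/2 = 90.6 mol/min.
Outlet amounts (n = n₀ + ν ξ):
  U: 433 − 1(90.6) = 342.4
  Q: 400 − 2(90.6) = 218.8
  R: 0 + 1(90.6) = 90.6
  P: 0 + 1(90.6) = 90.6

90.6 mol/min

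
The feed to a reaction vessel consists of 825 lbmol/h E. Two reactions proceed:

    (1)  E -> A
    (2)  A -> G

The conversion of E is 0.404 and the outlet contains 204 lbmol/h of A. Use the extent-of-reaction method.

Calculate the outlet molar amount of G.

129 lbmol/h

Conversion of E: E consumed = 1ξ₁ = 0.404 × 825 → ξ₁ = 333.3 lbmol/h.
A balance: n_A = 0 + 1ξ₁ − 1ξ₂ = 204 → ξ₂ = (1·333.3 − 204)/1 = 129.3 lbmol/h.
Outlet amounts (n = n₀ + Σ ν·ξ):
  E: 825 − 1(333.3) = 491.7
  A: 0 + 1(333.3) − 1(129.3) = 204
  G: 0 + 1(129.3) = 129.3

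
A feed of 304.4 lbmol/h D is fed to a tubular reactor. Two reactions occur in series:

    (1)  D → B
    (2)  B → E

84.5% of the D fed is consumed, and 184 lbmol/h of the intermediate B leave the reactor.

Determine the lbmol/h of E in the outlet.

Conversion of D: D consumed = 1ξ₁ = 0.845 × 304.4 → ξ₁ = 257.2 lbmol/h.
B balance: n_B = 0 + 1ξ₁ − 1ξ₂ = 184 → ξ₂ = (1·257.2 − 184)/1 = 73.22 lbmol/h.
Outlet amounts (n = n₀ + Σ ν·ξ):
  D: 304.4 − 1(257.2) = 47.18
  B: 0 + 1(257.2) − 1(73.22) = 184
  E: 0 + 1(73.22) = 73.22

73.2 lbmol/h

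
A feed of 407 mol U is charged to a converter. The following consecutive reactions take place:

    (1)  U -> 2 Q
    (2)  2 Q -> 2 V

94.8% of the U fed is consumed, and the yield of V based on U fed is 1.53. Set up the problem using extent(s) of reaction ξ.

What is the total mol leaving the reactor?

793 mol

Conversion of U: U consumed = 1ξ₁ = 0.948 × 407 → ξ₁ = 385.8 mol.
Yield of V: 2ξ₂ / 407 = 1.53 → ξ₂ = 311.4 mol.
Outlet amounts (n = n₀ + Σ ν·ξ):
  U: 407 − 1(385.8) = 21.16
  Q: 0 + 2(385.8) − 2(311.4) = 149
  V: 0 + 2(311.4) = 622.7
Total out = 21.16 + 149 + 622.7 = 792.8 mol.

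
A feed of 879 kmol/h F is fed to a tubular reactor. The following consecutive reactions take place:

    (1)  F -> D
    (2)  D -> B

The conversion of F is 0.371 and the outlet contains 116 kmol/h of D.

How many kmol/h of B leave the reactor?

Conversion of F: F consumed = 1ξ₁ = 0.371 × 879 → ξ₁ = 326.1 kmol/h.
D balance: n_D = 0 + 1ξ₁ − 1ξ₂ = 116 → ξ₂ = (1·326.1 − 116)/1 = 210.1 kmol/h.
Outlet amounts (n = n₀ + Σ ν·ξ):
  F: 879 − 1(326.1) = 552.9
  D: 0 + 1(326.1) − 1(210.1) = 116
  B: 0 + 1(210.1) = 210.1

210 kmol/h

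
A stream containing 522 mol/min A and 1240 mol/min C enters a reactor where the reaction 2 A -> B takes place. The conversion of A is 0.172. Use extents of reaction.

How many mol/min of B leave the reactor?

44.9 mol/min

A reacted = 0.172 × 522 = 89.78 mol/min; ν_A = −2, so ξ = 89.78/2 = 44.89 mol/min.
Outlet amounts (n = n₀ + ν ξ):
  A: 522 − 2(44.89) = 432.2
  B: 0 + 1(44.89) = 44.89
  C: 1240 (inert)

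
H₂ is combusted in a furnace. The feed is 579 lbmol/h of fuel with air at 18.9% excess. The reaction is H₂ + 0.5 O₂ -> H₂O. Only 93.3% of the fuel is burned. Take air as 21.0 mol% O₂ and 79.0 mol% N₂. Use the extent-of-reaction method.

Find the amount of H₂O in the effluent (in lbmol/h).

540 lbmol/h

Stoichiometric O₂ = 0.5 × 579 = 289.5 lbmol/h; O₂ fed = 289.5 × 1.189 = 344.2 lbmol/h.
N₂ fed = 344.2 × 79/21 = 1295 lbmol/h.
Fuel reacted = 0.933 × 579 → ξ = 540.2 lbmol/h.
Outlet (n = n₀ + ν ξ):
  H₂: 579 − 1(540.2) = 38.79
  O₂: 344.2 − 0.5(540.2) = 74.11
  N₂: 1295 (inert)
  H₂O: 0 + 1(540.2) = 540.2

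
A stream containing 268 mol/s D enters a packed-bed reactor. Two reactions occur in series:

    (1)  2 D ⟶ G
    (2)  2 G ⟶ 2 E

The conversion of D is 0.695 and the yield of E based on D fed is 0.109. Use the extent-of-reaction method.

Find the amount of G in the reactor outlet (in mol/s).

Conversion of D: D consumed = 2ξ₁ = 0.695 × 268 → ξ₁ = 93.13 mol/s.
Yield of E: 2ξ₂ / 268 = 0.109 → ξ₂ = 14.61 mol/s.
Outlet amounts (n = n₀ + Σ ν·ξ):
  D: 268 − 2(93.13) = 81.74
  G: 0 + 1(93.13) − 2(14.61) = 63.92
  E: 0 + 2(14.61) = 29.21

63.9 mol/s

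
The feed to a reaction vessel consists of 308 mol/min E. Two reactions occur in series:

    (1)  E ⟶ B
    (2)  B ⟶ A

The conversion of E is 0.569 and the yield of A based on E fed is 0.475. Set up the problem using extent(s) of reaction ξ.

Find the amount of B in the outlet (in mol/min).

Conversion of E: E consumed = 1ξ₁ = 0.569 × 308 → ξ₁ = 175.3 mol/min.
Yield of A: 1ξ₂ / 308 = 0.475 → ξ₂ = 146.3 mol/min.
Outlet amounts (n = n₀ + Σ ν·ξ):
  E: 308 − 1(175.3) = 132.7
  B: 0 + 1(175.3) − 1(146.3) = 28.95
  A: 0 + 1(146.3) = 146.3

29 mol/min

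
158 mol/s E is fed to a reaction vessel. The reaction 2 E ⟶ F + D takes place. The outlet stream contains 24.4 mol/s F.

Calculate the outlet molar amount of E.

109 mol/s

For F: n = n₀ + 1ξ → 24.4 = 0 + 1ξ, giving ξ = 24.4 mol/s.
Outlet amounts (n = n₀ + ν ξ):
  E: 158 − 2(24.4) = 109.2
  F: 0 + 1(24.4) = 24.4
  D: 0 + 1(24.4) = 24.4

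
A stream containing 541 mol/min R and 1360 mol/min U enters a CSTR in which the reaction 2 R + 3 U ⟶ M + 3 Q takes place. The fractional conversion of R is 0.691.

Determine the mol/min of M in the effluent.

R reacted = 0.691 × 541 = 373.8 mol/min; ν_R = −2, so ξ = 373.8/2 = 186.9 mol/min.
Outlet amounts (n = n₀ + ν ξ):
  R: 541 − 2(186.9) = 167.2
  U: 1360 − 3(186.9) = 799.3
  M: 0 + 1(186.9) = 186.9
  Q: 0 + 3(186.9) = 560.7

187 mol/min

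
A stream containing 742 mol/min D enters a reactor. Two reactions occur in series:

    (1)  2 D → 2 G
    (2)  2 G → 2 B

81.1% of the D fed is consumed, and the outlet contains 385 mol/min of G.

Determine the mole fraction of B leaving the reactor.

0.292

Conversion of D: D consumed = 2ξ₁ = 0.811 × 742 → ξ₁ = 300.9 mol/min.
G balance: n_G = 0 + 2ξ₁ − 2ξ₂ = 385 → ξ₂ = (2·300.9 − 385)/2 = 108.4 mol/min.
Outlet amounts (n = n₀ + Σ ν·ξ):
  D: 742 − 2(300.9) = 140.2
  G: 0 + 2(300.9) − 2(108.4) = 385
  B: 0 + 2(108.4) = 216.8
Total out = 742 mol/min; y_B = 216.8 / 742 = 0.2921.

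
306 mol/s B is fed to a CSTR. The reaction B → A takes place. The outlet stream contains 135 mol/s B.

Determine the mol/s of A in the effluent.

171 mol/s

For B: n = n₀ − 1ξ → 135 = 306 − 1ξ, giving ξ = 171 mol/s.
Outlet amounts (n = n₀ + ν ξ):
  B: 306 − 1(171) = 135
  A: 0 + 1(171) = 171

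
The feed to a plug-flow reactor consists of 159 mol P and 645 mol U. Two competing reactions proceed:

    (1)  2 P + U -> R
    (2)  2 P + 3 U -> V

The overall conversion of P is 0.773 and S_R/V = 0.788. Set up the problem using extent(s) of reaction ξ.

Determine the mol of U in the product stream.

515 mol

Conversion of P: P consumed = 0.773 × 159 = 122.9 mol = 2ξ₁ + 2ξ₂.
Selectivity: 1ξ₁ / (1ξ₂) = 0.788 → ξ₁ = 0.788 ξ₂.
Substitute: (2·0.788 + 2) ξ₂ = 122.9 → ξ₂ = 34.37 mol, ξ₁ = 27.08 mol.
Outlet amounts (n = n₀ + Σ ν·ξ):
  P: 159 − 2(27.08) − 2(34.37) = 36.09
  U: 645 − 1(27.08) − 3(34.37) = 514.8
  R: 0 + 1(27.08) = 27.08
  V: 0 + 1(34.37) = 34.37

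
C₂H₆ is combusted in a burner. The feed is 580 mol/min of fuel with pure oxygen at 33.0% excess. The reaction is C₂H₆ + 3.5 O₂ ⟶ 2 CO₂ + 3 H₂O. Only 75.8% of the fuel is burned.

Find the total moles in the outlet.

Stoichiometric O₂ = 3.5 × 580 = 2030 mol/min; O₂ fed = 2030 × 1.330 = 2700 mol/min.
Fuel reacted = 0.758 × 580 → ξ = 439.6 mol/min.
Outlet (n = n₀ + ν ξ):
  C₂H₆: 580 − 1(439.6) = 140.4
  O₂: 2700 − 3.5(439.6) = 1161
  CO₂: 0 + 2(439.6) = 879.3
  H₂O: 0 + 3(439.6) = 1319
Total out = 140.4 + 1161 + 879.3 + 1319 = 3500 mol/min.

3500 mol/min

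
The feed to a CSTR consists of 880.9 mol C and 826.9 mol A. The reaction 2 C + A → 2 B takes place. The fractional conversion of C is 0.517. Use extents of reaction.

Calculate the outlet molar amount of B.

C reacted = 0.517 × 880.9 = 455.4 mol; ν_C = −2, so ξ = 455.4/2 = 227.7 mol.
Outlet amounts (n = n₀ + ν ξ):
  C: 880.9 − 2(227.7) = 425.5
  A: 826.9 − 1(227.7) = 599.2
  B: 0 + 2(227.7) = 455.4

455 mol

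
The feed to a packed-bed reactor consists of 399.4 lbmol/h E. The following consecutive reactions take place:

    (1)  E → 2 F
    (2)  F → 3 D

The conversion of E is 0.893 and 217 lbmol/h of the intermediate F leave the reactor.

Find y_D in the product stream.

Conversion of E: E consumed = 1ξ₁ = 0.893 × 399.4 → ξ₁ = 356.7 lbmol/h.
F balance: n_F = 0 + 2ξ₁ − 1ξ₂ = 217 → ξ₂ = (2·356.7 − 217)/1 = 496.3 lbmol/h.
Outlet amounts (n = n₀ + Σ ν·ξ):
  E: 399.4 − 1(356.7) = 42.74
  F: 0 + 2(356.7) − 1(496.3) = 217
  D: 0 + 3(496.3) = 1489
Total out = 1749 lbmol/h; y_D = 1489 / 1749 = 0.8515.

0.851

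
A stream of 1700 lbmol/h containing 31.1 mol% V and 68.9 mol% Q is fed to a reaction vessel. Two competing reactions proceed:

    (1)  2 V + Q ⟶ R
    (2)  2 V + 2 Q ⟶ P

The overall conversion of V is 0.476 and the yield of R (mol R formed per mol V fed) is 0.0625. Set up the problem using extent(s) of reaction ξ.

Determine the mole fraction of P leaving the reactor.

0.0684

Yield of R: 1ξ₁ / 528.7 = 0.0625 → ξ₁ = 33.04 lbmol/h.
Conversion of V: 2ξ₁ + 2ξ₂ = 0.476 × 528.7 = 251.7 → ξ₂ = 92.79 lbmol/h.
Outlet amounts (n = n₀ + Σ ν·ξ):
  V: 528.7 − 2(33.04) − 2(92.79) = 277
  Q: 1171 − 1(33.04) − 2(92.79) = 952.7
  R: 0 + 1(33.04) = 33.04
  P: 0 + 1(92.79) = 92.79
Total out = 1356 lbmol/h; y_P = 92.79 / 1356 = 0.06845.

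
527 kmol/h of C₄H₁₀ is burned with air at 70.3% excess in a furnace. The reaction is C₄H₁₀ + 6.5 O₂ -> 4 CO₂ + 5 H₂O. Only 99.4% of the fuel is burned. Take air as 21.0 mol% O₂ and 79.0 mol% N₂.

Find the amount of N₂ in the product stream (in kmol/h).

Stoichiometric O₂ = 6.5 × 527 = 3426 kmol/h; O₂ fed = 3426 × 1.703 = 5834 kmol/h.
N₂ fed = 5834 × 79/21 = 21950 kmol/h.
Fuel reacted = 0.994 × 527 → ξ = 523.8 kmol/h.
Outlet (n = n₀ + ν ξ):
  C₄H₁₀: 527 − 1(523.8) = 3.162
  O₂: 5834 − 6.5(523.8) = 2429
  N₂: 21950 (inert)
  CO₂: 0 + 4(523.8) = 2095
  H₂O: 0 + 5(523.8) = 2619

21900 kmol/h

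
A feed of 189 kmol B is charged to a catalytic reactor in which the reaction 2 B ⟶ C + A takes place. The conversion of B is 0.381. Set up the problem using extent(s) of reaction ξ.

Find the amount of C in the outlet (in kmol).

36 kmol

B reacted = 0.381 × 189 = 72.01 kmol; ν_B = −2, so ξ = 72.01/2 = 36 kmol.
Outlet amounts (n = n₀ + ν ξ):
  B: 189 − 2(36) = 117
  C: 0 + 1(36) = 36
  A: 0 + 1(36) = 36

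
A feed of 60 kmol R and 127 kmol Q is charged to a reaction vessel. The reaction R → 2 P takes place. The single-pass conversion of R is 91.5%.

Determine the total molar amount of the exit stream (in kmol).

242 kmol

R reacted = 0.915 × 60 = 54.9 kmol; ν_R = −1, so ξ = 54.9/1 = 54.9 kmol.
Outlet amounts (n = n₀ + ν ξ):
  R: 60 − 1(54.9) = 5.1
  P: 0 + 2(54.9) = 109.8
  Q: 127 (inert)
Total out = 5.1 + 109.8 + 127 = 241.9 kmol.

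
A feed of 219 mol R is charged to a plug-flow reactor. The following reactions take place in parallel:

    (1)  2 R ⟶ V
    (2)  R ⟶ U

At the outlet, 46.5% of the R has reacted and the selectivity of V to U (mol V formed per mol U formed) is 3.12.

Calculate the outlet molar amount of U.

Conversion of R: R consumed = 0.465 × 219 = 101.8 mol = 2ξ₁ + 1ξ₂.
Selectivity: 1ξ₁ / (1ξ₂) = 3.12 → ξ₁ = 3.12 ξ₂.
Substitute: (2·3.12 + 1) ξ₂ = 101.8 → ξ₂ = 14.07 mol, ξ₁ = 43.88 mol.
Outlet amounts (n = n₀ + Σ ν·ξ):
  R: 219 − 2(43.88) − 1(14.07) = 117.2
  V: 0 + 1(43.88) = 43.88
  U: 0 + 1(14.07) = 14.07

14.1 mol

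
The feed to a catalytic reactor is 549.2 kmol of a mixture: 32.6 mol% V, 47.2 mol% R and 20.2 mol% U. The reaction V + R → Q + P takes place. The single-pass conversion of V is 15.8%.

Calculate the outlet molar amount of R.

V reacted = 0.158 × 179 = 28.29 kmol; ν_V = −1, so ξ = 28.29/1 = 28.29 kmol.
Outlet amounts (n = n₀ + ν ξ):
  V: 179 − 1(28.29) = 150.8
  R: 259.2 − 1(28.29) = 230.9
  Q: 0 + 1(28.29) = 28.29
  P: 0 + 1(28.29) = 28.29
  U: 110.9 (inert)

231 kmol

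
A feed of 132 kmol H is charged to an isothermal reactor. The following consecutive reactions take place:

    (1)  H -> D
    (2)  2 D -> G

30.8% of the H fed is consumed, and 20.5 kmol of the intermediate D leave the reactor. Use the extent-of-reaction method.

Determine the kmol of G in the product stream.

10.1 kmol

Conversion of H: H consumed = 1ξ₁ = 0.308 × 132 → ξ₁ = 40.66 kmol.
D balance: n_D = 0 + 1ξ₁ − 2ξ₂ = 20.5 → ξ₂ = (1·40.66 − 20.5)/2 = 10.08 kmol.
Outlet amounts (n = n₀ + Σ ν·ξ):
  H: 132 − 1(40.66) = 91.34
  D: 0 + 1(40.66) − 2(10.08) = 20.5
  G: 0 + 1(10.08) = 10.08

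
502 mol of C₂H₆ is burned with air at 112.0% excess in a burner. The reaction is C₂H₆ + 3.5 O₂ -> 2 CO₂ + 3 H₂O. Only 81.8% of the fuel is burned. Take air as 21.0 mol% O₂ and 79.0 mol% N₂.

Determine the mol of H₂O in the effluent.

1230 mol

Stoichiometric O₂ = 3.5 × 502 = 1757 mol; O₂ fed = 1757 × 2.120 = 3725 mol.
N₂ fed = 3725 × 79/21 = 14010 mol.
Fuel reacted = 0.818 × 502 → ξ = 410.6 mol.
Outlet (n = n₀ + ν ξ):
  C₂H₆: 502 − 1(410.6) = 91.36
  O₂: 3725 − 3.5(410.6) = 2288
  N₂: 14010 (inert)
  CO₂: 0 + 2(410.6) = 821.3
  H₂O: 0 + 3(410.6) = 1232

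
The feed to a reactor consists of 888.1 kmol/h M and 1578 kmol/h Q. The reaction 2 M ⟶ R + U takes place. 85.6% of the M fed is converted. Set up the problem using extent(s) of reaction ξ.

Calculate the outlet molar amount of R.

380 kmol/h

M reacted = 0.856 × 888.1 = 760.2 kmol/h; ν_M = −2, so ξ = 760.2/2 = 380.1 kmol/h.
Outlet amounts (n = n₀ + ν ξ):
  M: 888.1 − 2(380.1) = 127.9
  R: 0 + 1(380.1) = 380.1
  U: 0 + 1(380.1) = 380.1
  Q: 1578 (inert)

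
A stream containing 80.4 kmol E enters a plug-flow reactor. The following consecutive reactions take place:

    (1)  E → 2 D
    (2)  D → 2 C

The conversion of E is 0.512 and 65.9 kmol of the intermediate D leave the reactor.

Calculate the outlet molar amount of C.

32.9 kmol

Conversion of E: E consumed = 1ξ₁ = 0.512 × 80.4 → ξ₁ = 41.16 kmol.
D balance: n_D = 0 + 2ξ₁ − 1ξ₂ = 65.9 → ξ₂ = (2·41.16 − 65.9)/1 = 16.43 kmol.
Outlet amounts (n = n₀ + Σ ν·ξ):
  E: 80.4 − 1(41.16) = 39.24
  D: 0 + 2(41.16) − 1(16.43) = 65.9
  C: 0 + 2(16.43) = 32.86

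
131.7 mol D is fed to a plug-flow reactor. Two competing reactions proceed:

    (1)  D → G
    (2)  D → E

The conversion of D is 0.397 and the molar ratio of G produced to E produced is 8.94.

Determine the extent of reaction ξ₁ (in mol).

ξ₁ = 47 mol

Conversion of D: D consumed = 0.397 × 131.7 = 52.28 mol = 1ξ₁ + 1ξ₂.
Selectivity: 1ξ₁ / (1ξ₂) = 8.94 → ξ₁ = 8.94 ξ₂.
Substitute: (1·8.94 + 1) ξ₂ = 52.28 → ξ₂ = 5.26 mol, ξ₁ = 47.02 mol.
Outlet amounts (n = n₀ + Σ ν·ξ):
  D: 131.7 − 1(47.02) − 1(5.26) = 79.42
  G: 0 + 1(47.02) = 47.02
  E: 0 + 1(5.26) = 5.26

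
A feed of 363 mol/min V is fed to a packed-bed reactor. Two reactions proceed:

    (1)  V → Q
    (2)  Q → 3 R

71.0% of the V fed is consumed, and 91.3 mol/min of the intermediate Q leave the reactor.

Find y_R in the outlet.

Conversion of V: V consumed = 1ξ₁ = 0.71 × 363 → ξ₁ = 257.7 mol/min.
Q balance: n_Q = 0 + 1ξ₁ − 1ξ₂ = 91.3 → ξ₂ = (1·257.7 − 91.3)/1 = 166.4 mol/min.
Outlet amounts (n = n₀ + Σ ν·ξ):
  V: 363 − 1(257.7) = 105.3
  Q: 0 + 1(257.7) − 1(166.4) = 91.3
  R: 0 + 3(166.4) = 499.3
Total out = 695.9 mol/min; y_R = 499.3 / 695.9 = 0.7175.

0.718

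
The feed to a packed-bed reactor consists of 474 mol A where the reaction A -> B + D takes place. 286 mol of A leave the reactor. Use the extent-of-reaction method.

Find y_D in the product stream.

0.284

For A: n = n₀ − 1ξ → 286 = 474 − 1ξ, giving ξ = 188 mol.
Outlet amounts (n = n₀ + ν ξ):
  A: 474 − 1(188) = 286
  B: 0 + 1(188) = 188
  D: 0 + 1(188) = 188
Total out = 662 mol; y_D = 188 / 662 = 0.284.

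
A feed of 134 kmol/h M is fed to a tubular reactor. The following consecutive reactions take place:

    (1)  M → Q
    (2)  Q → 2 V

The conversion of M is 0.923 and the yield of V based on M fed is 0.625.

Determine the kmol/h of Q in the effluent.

81.8 kmol/h

Conversion of M: M consumed = 1ξ₁ = 0.923 × 134 → ξ₁ = 123.7 kmol/h.
Yield of V: 2ξ₂ / 134 = 0.625 → ξ₂ = 41.88 kmol/h.
Outlet amounts (n = n₀ + Σ ν·ξ):
  M: 134 − 1(123.7) = 10.32
  Q: 0 + 1(123.7) − 1(41.88) = 81.81
  V: 0 + 2(41.88) = 83.75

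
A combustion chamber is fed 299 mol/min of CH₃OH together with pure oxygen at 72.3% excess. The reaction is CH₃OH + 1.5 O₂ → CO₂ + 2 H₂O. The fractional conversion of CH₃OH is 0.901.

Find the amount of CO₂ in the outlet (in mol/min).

Stoichiometric O₂ = 1.5 × 299 = 448.5 mol/min; O₂ fed = 448.5 × 1.723 = 772.8 mol/min.
Fuel reacted = 0.901 × 299 → ξ = 269.4 mol/min.
Outlet (n = n₀ + ν ξ):
  CH₃OH: 299 − 1(269.4) = 29.6
  O₂: 772.8 − 1.5(269.4) = 368.7
  CO₂: 0 + 1(269.4) = 269.4
  H₂O: 0 + 2(269.4) = 538.8

269 mol/min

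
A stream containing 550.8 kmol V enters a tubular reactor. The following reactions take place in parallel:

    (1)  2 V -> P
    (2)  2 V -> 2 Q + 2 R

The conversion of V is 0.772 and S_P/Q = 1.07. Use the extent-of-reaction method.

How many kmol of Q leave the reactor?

135 kmol

Conversion of V: V consumed = 0.772 × 550.8 = 425.2 kmol = 2ξ₁ + 2ξ₂.
Selectivity: 1ξ₁ / (2ξ₂) = 1.07 → ξ₁ = 2.14 ξ₂.
Substitute: (2·2.14 + 2) ξ₂ = 425.2 → ξ₂ = 67.71 kmol, ξ₁ = 144.9 kmol.
Outlet amounts (n = n₀ + Σ ν·ξ):
  V: 550.8 − 2(144.9) − 2(67.71) = 125.6
  P: 0 + 1(144.9) = 144.9
  Q: 0 + 2(67.71) = 135.4
  R: 0 + 2(67.71) = 135.4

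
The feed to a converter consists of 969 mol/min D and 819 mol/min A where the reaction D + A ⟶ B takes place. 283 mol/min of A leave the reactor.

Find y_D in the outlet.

For A: n = n₀ − 1ξ → 283 = 819 − 1ξ, giving ξ = 536 mol/min.
Outlet amounts (n = n₀ + ν ξ):
  D: 969 − 1(536) = 433
  A: 819 − 1(536) = 283
  B: 0 + 1(536) = 536
Total out = 1252 mol/min; y_D = 433 / 1252 = 0.3458.

0.346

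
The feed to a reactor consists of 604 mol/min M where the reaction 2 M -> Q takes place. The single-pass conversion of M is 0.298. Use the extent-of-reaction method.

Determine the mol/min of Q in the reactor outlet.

90 mol/min

M reacted = 0.298 × 604 = 180 mol/min; ν_M = −2, so ξ = 180/2 = 90 mol/min.
Outlet amounts (n = n₀ + ν ξ):
  M: 604 − 2(90) = 424
  Q: 0 + 1(90) = 90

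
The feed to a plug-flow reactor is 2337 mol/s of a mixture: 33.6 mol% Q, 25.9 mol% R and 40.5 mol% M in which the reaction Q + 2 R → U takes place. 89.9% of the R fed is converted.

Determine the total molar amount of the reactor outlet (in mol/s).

R reacted = 0.899 × 605.3 = 544.1 mol/s; ν_R = −2, so ξ = 544.1/2 = 272.1 mol/s.
Outlet amounts (n = n₀ + ν ξ):
  Q: 785.2 − 1(272.1) = 513.2
  R: 605.3 − 2(272.1) = 61.13
  U: 0 + 1(272.1) = 272.1
  M: 946.5 (inert)
Total out = 513.2 + 61.13 + 272.1 + 946.5 = 1793 mol/s.

1790 mol/s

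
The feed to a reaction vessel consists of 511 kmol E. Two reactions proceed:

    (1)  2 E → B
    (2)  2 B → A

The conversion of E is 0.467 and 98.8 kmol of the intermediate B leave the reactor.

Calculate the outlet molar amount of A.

Conversion of E: E consumed = 2ξ₁ = 0.467 × 511 → ξ₁ = 119.3 kmol.
B balance: n_B = 0 + 1ξ₁ − 2ξ₂ = 98.8 → ξ₂ = (1·119.3 − 98.8)/2 = 10.26 kmol.
Outlet amounts (n = n₀ + Σ ν·ξ):
  E: 511 − 2(119.3) = 272.4
  B: 0 + 1(119.3) − 2(10.26) = 98.8
  A: 0 + 1(10.26) = 10.26

10.3 kmol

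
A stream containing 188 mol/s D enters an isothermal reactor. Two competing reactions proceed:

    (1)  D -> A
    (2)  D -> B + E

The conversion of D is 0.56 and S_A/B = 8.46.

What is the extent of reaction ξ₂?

ξ₂ = 11.1 mol/s

Conversion of D: D consumed = 0.56 × 188 = 105.3 mol/s = 1ξ₁ + 1ξ₂.
Selectivity: 1ξ₁ / (1ξ₂) = 8.46 → ξ₁ = 8.46 ξ₂.
Substitute: (1·8.46 + 1) ξ₂ = 105.3 → ξ₂ = 11.13 mol/s, ξ₁ = 94.15 mol/s.
Outlet amounts (n = n₀ + Σ ν·ξ):
  D: 188 − 1(94.15) − 1(11.13) = 82.72
  A: 0 + 1(94.15) = 94.15
  B: 0 + 1(11.13) = 11.13
  E: 0 + 1(11.13) = 11.13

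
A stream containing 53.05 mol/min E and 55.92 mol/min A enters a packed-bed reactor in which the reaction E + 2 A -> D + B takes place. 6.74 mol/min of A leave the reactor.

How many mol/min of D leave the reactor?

For A: n = n₀ − 2ξ → 6.74 = 55.92 − 2ξ, giving ξ = 24.59 mol/min.
Outlet amounts (n = n₀ + ν ξ):
  E: 53.05 − 1(24.59) = 28.46
  A: 55.92 − 2(24.59) = 6.74
  D: 0 + 1(24.59) = 24.59
  B: 0 + 1(24.59) = 24.59

24.6 mol/min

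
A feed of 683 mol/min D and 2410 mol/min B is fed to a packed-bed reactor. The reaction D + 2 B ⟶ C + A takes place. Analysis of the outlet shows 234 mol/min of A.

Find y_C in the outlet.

0.0818

For A: n = n₀ + 1ξ → 234 = 0 + 1ξ, giving ξ = 234 mol/min.
Outlet amounts (n = n₀ + ν ξ):
  D: 683 − 1(234) = 449
  B: 2410 − 2(234) = 1942
  C: 0 + 1(234) = 234
  A: 0 + 1(234) = 234
Total out = 2859 mol/min; y_C = 234 / 2859 = 0.08185.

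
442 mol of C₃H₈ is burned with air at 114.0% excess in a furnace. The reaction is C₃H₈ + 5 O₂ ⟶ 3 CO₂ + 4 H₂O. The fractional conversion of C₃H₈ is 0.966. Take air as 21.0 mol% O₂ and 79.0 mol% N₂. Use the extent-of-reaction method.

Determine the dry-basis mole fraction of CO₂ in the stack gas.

0.0591

Stoichiometric O₂ = 5 × 442 = 2210 mol; O₂ fed = 2210 × 2.140 = 4729 mol.
N₂ fed = 4729 × 79/21 = 17790 mol.
Fuel reacted = 0.966 × 442 → ξ = 427 mol.
Outlet (n = n₀ + ν ξ):
  C₃H₈: 442 − 1(427) = 15.03
  O₂: 4729 − 5(427) = 2595
  N₂: 17790 (inert)
  CO₂: 0 + 3(427) = 1281
  H₂O: 0 + 4(427) = 1708
Dry total = 21680 mol; y_CO₂ (dry) = 1281 / 21680 = 0.05908.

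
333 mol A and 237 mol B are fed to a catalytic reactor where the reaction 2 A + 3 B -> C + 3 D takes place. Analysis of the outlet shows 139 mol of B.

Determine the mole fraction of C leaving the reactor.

For B: n = n₀ − 3ξ → 139 = 237 − 3ξ, giving ξ = 32.67 mol.
Outlet amounts (n = n₀ + ν ξ):
  A: 333 − 2(32.67) = 267.7
  B: 237 − 3(32.67) = 139
  C: 0 + 1(32.67) = 32.67
  D: 0 + 3(32.67) = 98
Total out = 537.3 mol; y_C = 32.67 / 537.3 = 0.06079.

0.0608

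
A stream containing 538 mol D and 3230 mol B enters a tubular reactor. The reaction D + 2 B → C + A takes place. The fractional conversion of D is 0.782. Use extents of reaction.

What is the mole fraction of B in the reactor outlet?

0.714

D reacted = 0.782 × 538 = 420.7 mol; ν_D = −1, so ξ = 420.7/1 = 420.7 mol.
Outlet amounts (n = n₀ + ν ξ):
  D: 538 − 1(420.7) = 117.3
  B: 3230 − 2(420.7) = 2389
  C: 0 + 1(420.7) = 420.7
  A: 0 + 1(420.7) = 420.7
Total out = 3347 mol; y_B = 2389 / 3347 = 0.7136.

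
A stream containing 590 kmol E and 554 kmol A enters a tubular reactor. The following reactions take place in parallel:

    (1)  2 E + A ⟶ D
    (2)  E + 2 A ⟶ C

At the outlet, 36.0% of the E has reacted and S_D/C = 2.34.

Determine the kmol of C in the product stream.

Conversion of E: E consumed = 0.36 × 590 = 212.4 kmol = 2ξ₁ + 1ξ₂.
Selectivity: 1ξ₁ / (1ξ₂) = 2.34 → ξ₁ = 2.34 ξ₂.
Substitute: (2·2.34 + 1) ξ₂ = 212.4 → ξ₂ = 37.39 kmol, ξ₁ = 87.5 kmol.
Outlet amounts (n = n₀ + Σ ν·ξ):
  E: 590 − 2(87.5) − 1(37.39) = 377.6
  A: 554 − 1(87.5) − 2(37.39) = 391.7
  D: 0 + 1(87.5) = 87.5
  C: 0 + 1(37.39) = 37.39

37.4 kmol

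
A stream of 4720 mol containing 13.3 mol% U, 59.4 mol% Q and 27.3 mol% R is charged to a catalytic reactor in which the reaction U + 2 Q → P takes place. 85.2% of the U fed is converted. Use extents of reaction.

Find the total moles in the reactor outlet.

U reacted = 0.852 × 627.8 = 534.9 mol; ν_U = −1, so ξ = 534.9/1 = 534.9 mol.
Outlet amounts (n = n₀ + ν ξ):
  U: 627.8 − 1(534.9) = 92.91
  Q: 2804 − 2(534.9) = 1734
  P: 0 + 1(534.9) = 534.9
  R: 1289 (inert)
Total out = 92.91 + 1734 + 534.9 + 1289 = 3650 mol.

3650 mol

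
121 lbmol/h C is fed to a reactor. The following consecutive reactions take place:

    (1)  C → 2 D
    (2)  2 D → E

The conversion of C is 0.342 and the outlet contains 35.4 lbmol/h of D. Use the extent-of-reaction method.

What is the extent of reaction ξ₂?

ξ₂ = 23.7 lbmol/h

Conversion of C: C consumed = 1ξ₁ = 0.342 × 121 → ξ₁ = 41.38 lbmol/h.
D balance: n_D = 0 + 2ξ₁ − 2ξ₂ = 35.4 → ξ₂ = (2·41.38 − 35.4)/2 = 23.68 lbmol/h.
Outlet amounts (n = n₀ + Σ ν·ξ):
  C: 121 − 1(41.38) = 79.62
  D: 0 + 2(41.38) − 2(23.68) = 35.4
  E: 0 + 1(23.68) = 23.68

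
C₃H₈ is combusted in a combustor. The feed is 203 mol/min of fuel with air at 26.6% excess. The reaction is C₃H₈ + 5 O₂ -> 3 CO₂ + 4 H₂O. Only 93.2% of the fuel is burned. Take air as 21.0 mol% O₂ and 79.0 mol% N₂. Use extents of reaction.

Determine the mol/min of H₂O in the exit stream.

Stoichiometric O₂ = 5 × 203 = 1015 mol/min; O₂ fed = 1015 × 1.266 = 1285 mol/min.
N₂ fed = 1285 × 79/21 = 4834 mol/min.
Fuel reacted = 0.932 × 203 → ξ = 189.2 mol/min.
Outlet (n = n₀ + ν ξ):
  C₃H₈: 203 − 1(189.2) = 13.8
  O₂: 1285 − 5(189.2) = 339
  N₂: 4834 (inert)
  CO₂: 0 + 3(189.2) = 567.6
  H₂O: 0 + 4(189.2) = 756.8

757 mol/min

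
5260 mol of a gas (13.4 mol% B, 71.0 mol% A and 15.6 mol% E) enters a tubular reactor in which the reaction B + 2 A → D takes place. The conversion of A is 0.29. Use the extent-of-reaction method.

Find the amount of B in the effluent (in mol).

163 mol

A reacted = 0.29 × 3735 = 1083 mol; ν_A = −2, so ξ = 1083/2 = 541.5 mol.
Outlet amounts (n = n₀ + ν ξ):
  B: 704.8 − 1(541.5) = 163.3
  A: 3735 − 2(541.5) = 2652
  D: 0 + 1(541.5) = 541.5
  E: 820.6 (inert)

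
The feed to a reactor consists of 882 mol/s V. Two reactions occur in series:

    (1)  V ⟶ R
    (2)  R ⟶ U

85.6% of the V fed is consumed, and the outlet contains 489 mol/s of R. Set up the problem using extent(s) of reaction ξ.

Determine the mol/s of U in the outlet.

266 mol/s

Conversion of V: V consumed = 1ξ₁ = 0.856 × 882 → ξ₁ = 755 mol/s.
R balance: n_R = 0 + 1ξ₁ − 1ξ₂ = 489 → ξ₂ = (1·755 − 489)/1 = 266 mol/s.
Outlet amounts (n = n₀ + Σ ν·ξ):
  V: 882 − 1(755) = 127
  R: 0 + 1(755) − 1(266) = 489
  U: 0 + 1(266) = 266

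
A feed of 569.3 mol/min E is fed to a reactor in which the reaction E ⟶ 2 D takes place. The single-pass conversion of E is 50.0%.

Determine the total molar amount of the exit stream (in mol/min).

E reacted = 0.5 × 569.3 = 284.6 mol/min; ν_E = −1, so ξ = 284.6/1 = 284.6 mol/min.
Outlet amounts (n = n₀ + ν ξ):
  E: 569.3 − 1(284.6) = 284.6
  D: 0 + 2(284.6) = 569.3
Total out = 284.6 + 569.3 = 853.9 mol/min.

854 mol/min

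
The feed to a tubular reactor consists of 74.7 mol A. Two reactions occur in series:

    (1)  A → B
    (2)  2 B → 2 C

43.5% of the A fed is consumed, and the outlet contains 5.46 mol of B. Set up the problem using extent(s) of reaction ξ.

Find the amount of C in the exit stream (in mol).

27 mol

Conversion of A: A consumed = 1ξ₁ = 0.435 × 74.7 → ξ₁ = 32.49 mol.
B balance: n_B = 0 + 1ξ₁ − 2ξ₂ = 5.46 → ξ₂ = (1·32.49 − 5.46)/2 = 13.52 mol.
Outlet amounts (n = n₀ + Σ ν·ξ):
  A: 74.7 − 1(32.49) = 42.21
  B: 0 + 1(32.49) − 2(13.52) = 5.46
  C: 0 + 2(13.52) = 27.03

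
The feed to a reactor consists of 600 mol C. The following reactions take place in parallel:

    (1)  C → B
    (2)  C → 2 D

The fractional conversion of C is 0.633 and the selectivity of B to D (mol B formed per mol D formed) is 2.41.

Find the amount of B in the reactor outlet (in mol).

Conversion of C: C consumed = 0.633 × 600 = 379.8 mol = 1ξ₁ + 1ξ₂.
Selectivity: 1ξ₁ / (2ξ₂) = 2.41 → ξ₁ = 4.82 ξ₂.
Substitute: (1·4.82 + 1) ξ₂ = 379.8 → ξ₂ = 65.26 mol, ξ₁ = 314.5 mol.
Outlet amounts (n = n₀ + Σ ν·ξ):
  C: 600 − 1(314.5) − 1(65.26) = 220.2
  B: 0 + 1(314.5) = 314.5
  D: 0 + 2(65.26) = 130.5

315 mol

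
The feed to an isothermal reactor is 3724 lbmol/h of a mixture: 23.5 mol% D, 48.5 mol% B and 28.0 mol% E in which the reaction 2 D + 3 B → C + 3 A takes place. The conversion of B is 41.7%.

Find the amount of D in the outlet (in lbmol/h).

373 lbmol/h

B reacted = 0.417 × 1806 = 753.2 lbmol/h; ν_B = −3, so ξ = 753.2/3 = 251.1 lbmol/h.
Outlet amounts (n = n₀ + ν ξ):
  D: 875.1 − 2(251.1) = 373
  B: 1806 − 3(251.1) = 1053
  C: 0 + 1(251.1) = 251.1
  A: 0 + 3(251.1) = 753.2
  E: 1043 (inert)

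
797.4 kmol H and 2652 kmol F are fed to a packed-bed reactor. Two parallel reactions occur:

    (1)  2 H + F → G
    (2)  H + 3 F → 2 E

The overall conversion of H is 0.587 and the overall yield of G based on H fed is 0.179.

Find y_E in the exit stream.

0.13

Yield of G: 1ξ₁ / 797.4 = 0.179 → ξ₁ = 142.7 kmol.
Conversion of H: 2ξ₁ + 1ξ₂ = 0.587 × 797.4 = 468.1 → ξ₂ = 182.6 kmol.
Outlet amounts (n = n₀ + Σ ν·ξ):
  H: 797.4 − 2(142.7) − 1(182.6) = 329.3
  F: 2652 − 1(142.7) − 3(182.6) = 1961
  G: 0 + 1(142.7) = 142.7
  E: 0 + 2(182.6) = 365.2
Total out = 2799 kmol; y_E = 365.2 / 2799 = 0.1305.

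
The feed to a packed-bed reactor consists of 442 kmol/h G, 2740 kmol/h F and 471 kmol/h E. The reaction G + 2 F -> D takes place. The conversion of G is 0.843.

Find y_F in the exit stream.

G reacted = 0.843 × 442 = 372.6 kmol/h; ν_G = −1, so ξ = 372.6/1 = 372.6 kmol/h.
Outlet amounts (n = n₀ + ν ξ):
  G: 442 − 1(372.6) = 69.39
  F: 2740 − 2(372.6) = 1995
  D: 0 + 1(372.6) = 372.6
  E: 471 (inert)
Total out = 2908 kmol/h; y_F = 1995 / 2908 = 0.686.

0.686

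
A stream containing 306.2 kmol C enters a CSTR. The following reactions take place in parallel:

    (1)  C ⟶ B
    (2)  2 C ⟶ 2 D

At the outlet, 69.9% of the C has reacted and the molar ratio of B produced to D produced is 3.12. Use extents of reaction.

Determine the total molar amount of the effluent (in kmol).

Conversion of C: C consumed = 0.699 × 306.2 = 214 kmol = 1ξ₁ + 2ξ₂.
Selectivity: 1ξ₁ / (2ξ₂) = 3.12 → ξ₁ = 6.24 ξ₂.
Substitute: (1·6.24 + 2) ξ₂ = 214 → ξ₂ = 25.97 kmol, ξ₁ = 162.1 kmol.
Outlet amounts (n = n₀ + Σ ν·ξ):
  C: 306.2 − 1(162.1) − 2(25.97) = 92.17
  B: 0 + 1(162.1) = 162.1
  D: 0 + 2(25.97) = 51.95
Total out = 92.17 + 162.1 + 51.95 = 306.2 kmol.

306 kmol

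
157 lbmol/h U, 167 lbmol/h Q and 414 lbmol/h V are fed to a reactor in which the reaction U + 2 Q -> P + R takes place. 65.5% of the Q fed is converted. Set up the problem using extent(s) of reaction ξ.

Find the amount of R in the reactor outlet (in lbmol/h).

54.7 lbmol/h

Q reacted = 0.655 × 167 = 109.4 lbmol/h; ν_Q = −2, so ξ = 109.4/2 = 54.69 lbmol/h.
Outlet amounts (n = n₀ + ν ξ):
  U: 157 − 1(54.69) = 102.3
  Q: 167 − 2(54.69) = 57.61
  P: 0 + 1(54.69) = 54.69
  R: 0 + 1(54.69) = 54.69
  V: 414 (inert)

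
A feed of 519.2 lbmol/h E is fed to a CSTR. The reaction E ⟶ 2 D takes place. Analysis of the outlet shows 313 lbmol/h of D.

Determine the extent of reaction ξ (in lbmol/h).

ξ = 156 lbmol/h

For D: n = n₀ + 2ξ → 313 = 0 + 2ξ, giving ξ = 156.5 lbmol/h.
Outlet amounts (n = n₀ + ν ξ):
  E: 519.2 − 1(156.5) = 362.7
  D: 0 + 2(156.5) = 313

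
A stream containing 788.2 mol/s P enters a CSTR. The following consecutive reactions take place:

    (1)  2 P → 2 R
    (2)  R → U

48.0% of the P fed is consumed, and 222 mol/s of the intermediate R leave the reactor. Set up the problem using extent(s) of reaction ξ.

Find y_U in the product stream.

Conversion of P: P consumed = 2ξ₁ = 0.48 × 788.2 → ξ₁ = 189.2 mol/s.
R balance: n_R = 0 + 2ξ₁ − 1ξ₂ = 222 → ξ₂ = (2·189.2 − 222)/1 = 156.3 mol/s.
Outlet amounts (n = n₀ + Σ ν·ξ):
  P: 788.2 − 2(189.2) = 409.9
  R: 0 + 2(189.2) − 1(156.3) = 222
  U: 0 + 1(156.3) = 156.3
Total out = 788.2 mol/s; y_U = 156.3 / 788.2 = 0.1983.

0.198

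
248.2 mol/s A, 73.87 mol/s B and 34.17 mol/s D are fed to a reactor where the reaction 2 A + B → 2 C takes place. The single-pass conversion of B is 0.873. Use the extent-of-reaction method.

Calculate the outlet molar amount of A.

B reacted = 0.873 × 73.87 = 64.49 mol/s; ν_B = −1, so ξ = 64.49/1 = 64.49 mol/s.
Outlet amounts (n = n₀ + ν ξ):
  A: 248.2 − 2(64.49) = 119.2
  B: 73.87 − 1(64.49) = 9.381
  C: 0 + 2(64.49) = 129
  D: 34.17 (inert)

119 mol/s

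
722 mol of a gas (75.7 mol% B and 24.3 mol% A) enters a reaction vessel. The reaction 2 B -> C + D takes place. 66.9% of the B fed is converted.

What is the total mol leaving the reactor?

722 mol

B reacted = 0.669 × 546.6 = 365.6 mol; ν_B = −2, so ξ = 365.6/2 = 182.8 mol.
Outlet amounts (n = n₀ + ν ξ):
  B: 546.6 − 2(182.8) = 180.9
  C: 0 + 1(182.8) = 182.8
  D: 0 + 1(182.8) = 182.8
  A: 175.4 (inert)
Total out = 180.9 + 182.8 + 182.8 + 175.4 = 722 mol.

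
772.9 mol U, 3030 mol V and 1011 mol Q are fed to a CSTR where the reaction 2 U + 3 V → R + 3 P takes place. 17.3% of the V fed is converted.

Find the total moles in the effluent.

4640 mol

V reacted = 0.173 × 3030 = 524.2 mol; ν_V = −3, so ξ = 524.2/3 = 174.7 mol.
Outlet amounts (n = n₀ + ν ξ):
  U: 772.9 − 2(174.7) = 423.4
  V: 3030 − 3(174.7) = 2506
  R: 0 + 1(174.7) = 174.7
  P: 0 + 3(174.7) = 524.2
  Q: 1011 (inert)
Total out = 423.4 + 2506 + 174.7 + 524.2 + 1011 = 4639 mol.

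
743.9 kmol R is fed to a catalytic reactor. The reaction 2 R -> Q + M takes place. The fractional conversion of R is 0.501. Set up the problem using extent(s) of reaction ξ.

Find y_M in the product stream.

0.251

R reacted = 0.501 × 743.9 = 372.7 kmol; ν_R = −2, so ξ = 372.7/2 = 186.3 kmol.
Outlet amounts (n = n₀ + ν ξ):
  R: 743.9 − 2(186.3) = 371.2
  Q: 0 + 1(186.3) = 186.3
  M: 0 + 1(186.3) = 186.3
Total out = 743.9 kmol; y_M = 186.3 / 743.9 = 0.2505.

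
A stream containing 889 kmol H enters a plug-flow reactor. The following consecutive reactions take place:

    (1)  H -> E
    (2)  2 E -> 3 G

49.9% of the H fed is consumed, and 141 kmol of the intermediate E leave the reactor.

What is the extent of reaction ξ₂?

ξ₂ = 151 kmol

Conversion of H: H consumed = 1ξ₁ = 0.499 × 889 → ξ₁ = 443.6 kmol.
E balance: n_E = 0 + 1ξ₁ − 2ξ₂ = 141 → ξ₂ = (1·443.6 − 141)/2 = 151.3 kmol.
Outlet amounts (n = n₀ + Σ ν·ξ):
  H: 889 − 1(443.6) = 445.4
  E: 0 + 1(443.6) − 2(151.3) = 141
  G: 0 + 3(151.3) = 453.9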